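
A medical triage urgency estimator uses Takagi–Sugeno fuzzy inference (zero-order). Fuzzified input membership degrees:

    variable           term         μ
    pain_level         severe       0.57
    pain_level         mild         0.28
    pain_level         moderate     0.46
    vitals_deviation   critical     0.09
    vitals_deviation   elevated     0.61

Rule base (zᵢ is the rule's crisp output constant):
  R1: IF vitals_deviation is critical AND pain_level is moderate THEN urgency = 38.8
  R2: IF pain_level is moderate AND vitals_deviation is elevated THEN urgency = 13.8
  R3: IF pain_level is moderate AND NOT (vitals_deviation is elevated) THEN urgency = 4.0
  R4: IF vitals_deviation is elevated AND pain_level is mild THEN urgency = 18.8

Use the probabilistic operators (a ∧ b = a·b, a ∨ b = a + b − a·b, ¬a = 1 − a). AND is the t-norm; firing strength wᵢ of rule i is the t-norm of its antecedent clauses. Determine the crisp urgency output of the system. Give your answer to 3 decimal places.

R1 (z=38.8): critical=0.09, moderate=0.46; AND[a·b] → w = 0.0414
R2 (z=13.8): moderate=0.46, elevated=0.61; AND[a·b] → w = 0.2806
R3 (z=4.0): moderate=0.46, ¬elevated=1−0.61=0.39; AND[a·b] → w = 0.1794
R4 (z=18.8): elevated=0.61, mild=0.28; AND[a·b] → w = 0.1708
Weighted average = (0.0414·38.8 + 0.2806·13.8 + 0.1794·4.0 + 0.1708·18.8) / (0.0414 + 0.2806 + 0.1794 + 0.1708)
  = 9.4072 / 0.6722 = 13.995

13.995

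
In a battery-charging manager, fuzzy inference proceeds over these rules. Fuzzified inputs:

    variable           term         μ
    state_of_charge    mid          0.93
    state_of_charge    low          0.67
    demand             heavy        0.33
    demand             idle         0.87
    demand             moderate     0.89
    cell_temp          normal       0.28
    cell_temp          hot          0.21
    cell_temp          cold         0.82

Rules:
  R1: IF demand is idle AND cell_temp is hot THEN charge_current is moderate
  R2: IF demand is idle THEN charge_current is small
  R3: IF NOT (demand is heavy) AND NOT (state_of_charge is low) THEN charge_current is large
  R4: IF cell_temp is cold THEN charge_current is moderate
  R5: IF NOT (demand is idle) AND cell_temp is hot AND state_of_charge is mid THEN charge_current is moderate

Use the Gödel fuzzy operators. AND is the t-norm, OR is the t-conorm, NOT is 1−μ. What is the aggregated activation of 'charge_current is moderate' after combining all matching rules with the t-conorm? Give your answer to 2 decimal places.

0.82

R1: idle=0.87, hot=0.21; AND[min(a, b)] → w = 0.21
R2: idle=0.87 → w = 0.87
R3: ¬heavy=1−0.33=0.67, ¬low=1−0.67=0.33; AND[min(a, b)] → w = 0.33
R4: cold=0.82 → w = 0.82
R5: ¬idle=1−0.87=0.13, hot=0.21, mid=0.93; AND[min(a, b)] → w = 0.13
Rules with consequent 'moderate': {R1, R4, R5} → strengths 0.21, 0.82, 0.13
Aggregate via t-conorm [max(a, b)]: 0.82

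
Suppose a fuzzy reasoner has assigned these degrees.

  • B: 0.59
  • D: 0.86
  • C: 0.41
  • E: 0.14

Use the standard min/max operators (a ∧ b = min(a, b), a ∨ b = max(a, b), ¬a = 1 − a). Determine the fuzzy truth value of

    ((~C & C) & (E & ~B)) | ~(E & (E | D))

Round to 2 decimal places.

~C = 1 − 0.41 = 0.59
~C & C = min(a, b) on (0.59, 0.41) = 0.41
~B = 1 − 0.59 = 0.41
E & ~B = min(a, b) on (0.14, 0.41) = 0.14
(~C & C) & (E & ~B) = min(a, b) on (0.41, 0.14) = 0.14
E | D = max(a, b) on (0.14, 0.86) = 0.86
E & (E | D) = min(a, b) on (0.14, 0.86) = 0.14
~(E & (E | D)) = 1 − 0.14 = 0.86
((~C & C) & (E & ~B)) | ~(E & (E | D)) = max(a, b) on (0.14, 0.86) = 0.86

0.86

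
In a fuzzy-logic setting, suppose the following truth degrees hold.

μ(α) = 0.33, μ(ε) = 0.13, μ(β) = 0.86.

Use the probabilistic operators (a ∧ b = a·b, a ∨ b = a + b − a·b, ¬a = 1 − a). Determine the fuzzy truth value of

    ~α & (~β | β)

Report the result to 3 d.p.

0.589

~α = 1 − 0.3300 = 0.6700
~β = 1 − 0.8600 = 0.1400
~β | β = a + b − a·b on (0.1400, 0.8600) = 0.8796
~α & (~β | β) = a·b on (0.6700, 0.8796) = 0.5893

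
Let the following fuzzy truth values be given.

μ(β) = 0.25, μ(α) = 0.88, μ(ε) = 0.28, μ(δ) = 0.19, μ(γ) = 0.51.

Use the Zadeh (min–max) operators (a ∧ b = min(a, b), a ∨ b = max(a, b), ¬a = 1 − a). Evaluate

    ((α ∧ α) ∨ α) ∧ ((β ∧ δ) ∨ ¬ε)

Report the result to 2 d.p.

α ∧ α = min(a, b) on (0.88, 0.88) = 0.88
(α ∧ α) ∨ α = max(a, b) on (0.88, 0.88) = 0.88
β ∧ δ = min(a, b) on (0.25, 0.19) = 0.19
¬ε = 1 − 0.28 = 0.72
(β ∧ δ) ∨ ¬ε = max(a, b) on (0.19, 0.72) = 0.72
((α ∧ α) ∨ α) ∧ ((β ∧ δ) ∨ ¬ε) = min(a, b) on (0.88, 0.72) = 0.72

0.72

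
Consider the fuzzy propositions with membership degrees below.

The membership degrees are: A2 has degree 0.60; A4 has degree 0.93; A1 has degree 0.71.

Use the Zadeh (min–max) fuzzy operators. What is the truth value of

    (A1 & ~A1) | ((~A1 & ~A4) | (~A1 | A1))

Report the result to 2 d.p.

~A1 = 1 − 0.71 = 0.29
A1 & ~A1 = min(a, b) on (0.71, 0.29) = 0.29
~A1 = 1 − 0.71 = 0.29
~A4 = 1 − 0.93 = 0.07
~A1 & ~A4 = min(a, b) on (0.29, 0.07) = 0.07
~A1 = 1 − 0.71 = 0.29
~A1 | A1 = max(a, b) on (0.29, 0.71) = 0.71
(~A1 & ~A4) | (~A1 | A1) = max(a, b) on (0.07, 0.71) = 0.71
(A1 & ~A1) | ((~A1 & ~A4) | (~A1 | A1)) = max(a, b) on (0.29, 0.71) = 0.71

0.71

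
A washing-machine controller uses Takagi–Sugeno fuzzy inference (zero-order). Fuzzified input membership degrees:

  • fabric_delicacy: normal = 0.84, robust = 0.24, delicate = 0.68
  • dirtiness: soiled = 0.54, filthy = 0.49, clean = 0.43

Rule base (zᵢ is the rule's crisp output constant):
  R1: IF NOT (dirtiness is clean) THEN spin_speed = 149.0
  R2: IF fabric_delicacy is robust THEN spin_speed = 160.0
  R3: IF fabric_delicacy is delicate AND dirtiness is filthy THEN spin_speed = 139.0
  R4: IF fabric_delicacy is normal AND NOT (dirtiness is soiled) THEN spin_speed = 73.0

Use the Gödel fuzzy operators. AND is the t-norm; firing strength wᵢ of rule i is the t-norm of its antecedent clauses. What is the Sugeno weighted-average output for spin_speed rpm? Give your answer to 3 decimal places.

127.852

R1 (z=149.0): ¬clean=1−0.43=0.57 → w = 0.57
R2 (z=160.0): robust=0.24 → w = 0.24
R3 (z=139.0): delicate=0.68, filthy=0.49; AND[min(a, b)] → w = 0.49
R4 (z=73.0): normal=0.84, ¬soiled=1−0.54=0.46; AND[min(a, b)] → w = 0.46
Weighted average = (0.57·149.0 + 0.24·160.0 + 0.49·139.0 + 0.46·73.0) / (0.57 + 0.24 + 0.49 + 0.46)
  = 225.0200 / 1.7600 = 127.852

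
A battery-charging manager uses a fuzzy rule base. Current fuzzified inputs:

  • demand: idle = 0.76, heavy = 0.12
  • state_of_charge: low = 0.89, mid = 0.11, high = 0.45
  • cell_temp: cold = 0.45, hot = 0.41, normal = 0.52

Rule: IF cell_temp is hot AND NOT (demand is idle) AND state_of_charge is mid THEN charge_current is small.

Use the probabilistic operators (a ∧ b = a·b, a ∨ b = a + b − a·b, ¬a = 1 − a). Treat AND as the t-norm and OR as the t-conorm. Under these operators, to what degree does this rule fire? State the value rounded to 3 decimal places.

firing strength: hot=0.41, ¬idle=1−0.76=0.24, mid=0.11; AND[a·b] → w = 0.0108

0.011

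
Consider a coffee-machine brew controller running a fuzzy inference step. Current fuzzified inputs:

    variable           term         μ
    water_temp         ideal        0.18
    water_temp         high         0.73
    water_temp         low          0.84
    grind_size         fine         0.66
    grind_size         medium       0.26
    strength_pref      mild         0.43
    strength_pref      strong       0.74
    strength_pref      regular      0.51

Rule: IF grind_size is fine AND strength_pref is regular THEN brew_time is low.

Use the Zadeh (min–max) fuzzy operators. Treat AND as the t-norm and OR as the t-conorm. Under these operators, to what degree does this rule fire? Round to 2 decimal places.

0.51

firing strength: fine=0.66, regular=0.51; AND[min(a, b)] → w = 0.51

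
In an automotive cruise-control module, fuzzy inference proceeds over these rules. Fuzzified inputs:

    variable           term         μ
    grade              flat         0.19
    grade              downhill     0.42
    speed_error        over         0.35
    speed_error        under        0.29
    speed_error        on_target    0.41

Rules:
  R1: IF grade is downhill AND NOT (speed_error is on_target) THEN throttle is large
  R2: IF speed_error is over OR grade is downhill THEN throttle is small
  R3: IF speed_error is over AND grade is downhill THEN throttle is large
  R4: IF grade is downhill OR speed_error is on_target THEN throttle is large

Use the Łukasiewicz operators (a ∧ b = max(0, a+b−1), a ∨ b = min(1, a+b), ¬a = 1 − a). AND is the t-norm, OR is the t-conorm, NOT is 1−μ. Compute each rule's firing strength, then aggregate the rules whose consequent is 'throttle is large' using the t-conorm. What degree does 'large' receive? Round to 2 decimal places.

0.84

R1: downhill=0.42, ¬on_target=1−0.41=0.59; AND[max(0, a+b−1)] → w = 0.01
R2: over=0.35, downhill=0.42; OR[min(1, a+b)] → w = 0.77
R3: over=0.35, downhill=0.42; AND[max(0, a+b−1)] → w = 0.00
R4: downhill=0.42, on_target=0.41; OR[min(1, a+b)] → w = 0.83
Rules with consequent 'large': {R1, R3, R4} → strengths 0.01, 0.00, 0.83
Aggregate via t-conorm [min(1, a+b)]: 0.84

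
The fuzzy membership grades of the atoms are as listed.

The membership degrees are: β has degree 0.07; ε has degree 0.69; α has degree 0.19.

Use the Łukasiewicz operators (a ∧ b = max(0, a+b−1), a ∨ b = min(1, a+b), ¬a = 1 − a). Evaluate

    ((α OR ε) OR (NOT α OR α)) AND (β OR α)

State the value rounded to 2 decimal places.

0.26

α OR ε = min(1, a+b) on (0.19, 0.69) = 0.88
NOT α = 1 − 0.19 = 0.81
NOT α OR α = min(1, a+b) on (0.81, 0.19) = 1.00
(α OR ε) OR (NOT α OR α) = min(1, a+b) on (0.88, 1.00) = 1.00
β OR α = min(1, a+b) on (0.07, 0.19) = 0.26
((α OR ε) OR (NOT α OR α)) AND (β OR α) = max(0, a+b−1) on (1.00, 0.26) = 0.26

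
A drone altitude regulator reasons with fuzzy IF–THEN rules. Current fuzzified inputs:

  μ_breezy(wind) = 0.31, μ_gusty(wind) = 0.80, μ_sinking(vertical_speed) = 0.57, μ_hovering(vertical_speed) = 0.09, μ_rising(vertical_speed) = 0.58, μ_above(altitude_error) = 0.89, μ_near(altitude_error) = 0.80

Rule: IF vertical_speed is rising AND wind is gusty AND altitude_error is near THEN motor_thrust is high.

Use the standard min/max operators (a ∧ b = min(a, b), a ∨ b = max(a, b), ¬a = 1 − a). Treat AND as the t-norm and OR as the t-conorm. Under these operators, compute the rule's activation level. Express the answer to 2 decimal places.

firing strength: rising=0.58, gusty=0.80, near=0.80; AND[min(a, b)] → w = 0.58

0.58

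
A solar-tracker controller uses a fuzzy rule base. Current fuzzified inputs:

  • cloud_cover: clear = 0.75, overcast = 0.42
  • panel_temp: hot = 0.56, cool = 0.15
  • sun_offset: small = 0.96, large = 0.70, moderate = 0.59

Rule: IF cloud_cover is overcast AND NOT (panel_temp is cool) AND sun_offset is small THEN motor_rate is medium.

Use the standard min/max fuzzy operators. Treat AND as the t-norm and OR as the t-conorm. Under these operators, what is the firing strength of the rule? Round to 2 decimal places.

0.42

firing strength: overcast=0.42, ¬cool=1−0.15=0.85, small=0.96; AND[min(a, b)] → w = 0.42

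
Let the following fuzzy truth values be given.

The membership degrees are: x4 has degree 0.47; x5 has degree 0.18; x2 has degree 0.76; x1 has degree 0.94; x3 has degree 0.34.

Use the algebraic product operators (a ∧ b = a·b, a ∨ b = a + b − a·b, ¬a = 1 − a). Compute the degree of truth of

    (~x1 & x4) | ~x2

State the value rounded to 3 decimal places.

~x1 = 1 − 0.9400 = 0.0600
~x1 & x4 = a·b on (0.0600, 0.4700) = 0.0282
~x2 = 1 − 0.7600 = 0.2400
(~x1 & x4) | ~x2 = a + b − a·b on (0.0282, 0.2400) = 0.2614

0.261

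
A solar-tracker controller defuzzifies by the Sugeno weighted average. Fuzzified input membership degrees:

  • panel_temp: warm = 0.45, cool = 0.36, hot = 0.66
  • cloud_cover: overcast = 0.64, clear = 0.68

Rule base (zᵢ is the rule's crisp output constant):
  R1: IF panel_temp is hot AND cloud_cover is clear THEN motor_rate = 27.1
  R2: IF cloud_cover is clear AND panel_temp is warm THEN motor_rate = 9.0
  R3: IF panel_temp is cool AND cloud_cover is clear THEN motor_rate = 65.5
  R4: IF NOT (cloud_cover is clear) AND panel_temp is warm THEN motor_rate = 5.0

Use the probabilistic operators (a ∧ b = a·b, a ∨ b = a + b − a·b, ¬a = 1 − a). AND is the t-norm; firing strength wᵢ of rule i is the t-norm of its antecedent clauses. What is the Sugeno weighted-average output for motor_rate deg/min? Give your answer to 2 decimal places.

R1 (z=27.1): hot=0.66, clear=0.68; AND[a·b] → w = 0.4488
R2 (z=9.0): clear=0.68, warm=0.45; AND[a·b] → w = 0.3060
R3 (z=65.5): cool=0.36, clear=0.68; AND[a·b] → w = 0.2448
R4 (z=5.0): ¬clear=1−0.68=0.32, warm=0.45; AND[a·b] → w = 0.1440
Weighted average = (0.4488·27.1 + 0.3060·9.0 + 0.2448·65.5 + 0.1440·5.0) / (0.4488 + 0.3060 + 0.2448 + 0.1440)
  = 31.6709 / 1.1436 = 27.69

27.69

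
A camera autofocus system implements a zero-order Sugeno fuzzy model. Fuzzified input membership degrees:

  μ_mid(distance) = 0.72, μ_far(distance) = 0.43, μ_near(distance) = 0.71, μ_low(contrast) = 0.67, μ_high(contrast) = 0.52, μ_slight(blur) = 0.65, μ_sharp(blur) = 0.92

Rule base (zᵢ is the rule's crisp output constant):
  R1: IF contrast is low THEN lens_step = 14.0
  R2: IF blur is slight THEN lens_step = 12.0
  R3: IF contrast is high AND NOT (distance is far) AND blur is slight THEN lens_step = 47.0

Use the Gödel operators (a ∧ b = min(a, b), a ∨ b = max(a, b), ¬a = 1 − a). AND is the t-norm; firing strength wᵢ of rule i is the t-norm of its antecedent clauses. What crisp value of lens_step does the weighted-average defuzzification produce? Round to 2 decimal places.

22.62

R1 (z=14.0): low=0.67 → w = 0.67
R2 (z=12.0): slight=0.65 → w = 0.65
R3 (z=47.0): high=0.52, ¬far=1−0.43=0.57, slight=0.65; AND[min(a, b)] → w = 0.52
Weighted average = (0.67·14.0 + 0.65·12.0 + 0.52·47.0) / (0.67 + 0.65 + 0.52)
  = 41.6200 / 1.8400 = 22.62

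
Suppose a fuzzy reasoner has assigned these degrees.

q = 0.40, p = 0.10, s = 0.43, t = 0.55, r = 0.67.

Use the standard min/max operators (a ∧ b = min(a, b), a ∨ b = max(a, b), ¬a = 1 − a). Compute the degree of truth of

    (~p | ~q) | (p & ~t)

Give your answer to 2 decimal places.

0.90

~p = 1 − 0.10 = 0.90
~q = 1 − 0.40 = 0.60
~p | ~q = max(a, b) on (0.90, 0.60) = 0.90
~t = 1 − 0.55 = 0.45
p & ~t = min(a, b) on (0.10, 0.45) = 0.10
(~p | ~q) | (p & ~t) = max(a, b) on (0.90, 0.10) = 0.90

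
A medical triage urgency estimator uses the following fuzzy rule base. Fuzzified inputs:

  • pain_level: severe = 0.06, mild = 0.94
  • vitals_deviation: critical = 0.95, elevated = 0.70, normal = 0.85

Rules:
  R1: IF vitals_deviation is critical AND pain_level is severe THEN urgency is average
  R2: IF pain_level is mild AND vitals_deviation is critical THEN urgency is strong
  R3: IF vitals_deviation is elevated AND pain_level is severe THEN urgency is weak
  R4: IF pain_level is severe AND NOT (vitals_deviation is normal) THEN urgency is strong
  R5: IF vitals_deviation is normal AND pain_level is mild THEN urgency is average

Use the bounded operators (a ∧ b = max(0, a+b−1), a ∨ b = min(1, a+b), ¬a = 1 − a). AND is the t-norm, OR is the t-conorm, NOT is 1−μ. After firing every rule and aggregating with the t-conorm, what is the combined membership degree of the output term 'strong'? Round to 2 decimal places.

R1: critical=0.95, severe=0.06; AND[max(0, a+b−1)] → w = 0.01
R2: mild=0.94, critical=0.95; AND[max(0, a+b−1)] → w = 0.89
R3: elevated=0.70, severe=0.06; AND[max(0, a+b−1)] → w = 0.00
R4: severe=0.06, ¬normal=1−0.85=0.15; AND[max(0, a+b−1)] → w = 0.00
R5: normal=0.85, mild=0.94; AND[max(0, a+b−1)] → w = 0.79
Rules with consequent 'strong': {R2, R4} → strengths 0.89, 0.00
Aggregate via t-conorm [min(1, a+b)]: 0.89

0.89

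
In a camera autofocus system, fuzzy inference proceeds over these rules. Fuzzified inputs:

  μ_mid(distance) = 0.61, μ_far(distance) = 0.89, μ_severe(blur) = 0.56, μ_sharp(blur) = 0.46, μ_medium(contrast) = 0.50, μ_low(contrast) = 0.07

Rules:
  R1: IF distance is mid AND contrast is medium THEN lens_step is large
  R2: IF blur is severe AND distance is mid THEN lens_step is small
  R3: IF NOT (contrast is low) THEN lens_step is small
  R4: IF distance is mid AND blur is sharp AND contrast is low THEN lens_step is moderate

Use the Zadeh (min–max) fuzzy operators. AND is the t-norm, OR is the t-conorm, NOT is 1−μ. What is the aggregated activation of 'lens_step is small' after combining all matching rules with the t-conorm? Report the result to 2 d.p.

0.93

R1: mid=0.61, medium=0.50; AND[min(a, b)] → w = 0.50
R2: severe=0.56, mid=0.61; AND[min(a, b)] → w = 0.56
R3: ¬low=1−0.07=0.93 → w = 0.93
R4: mid=0.61, sharp=0.46, low=0.07; AND[min(a, b)] → w = 0.07
Rules with consequent 'small': {R2, R3} → strengths 0.56, 0.93
Aggregate via t-conorm [max(a, b)]: 0.93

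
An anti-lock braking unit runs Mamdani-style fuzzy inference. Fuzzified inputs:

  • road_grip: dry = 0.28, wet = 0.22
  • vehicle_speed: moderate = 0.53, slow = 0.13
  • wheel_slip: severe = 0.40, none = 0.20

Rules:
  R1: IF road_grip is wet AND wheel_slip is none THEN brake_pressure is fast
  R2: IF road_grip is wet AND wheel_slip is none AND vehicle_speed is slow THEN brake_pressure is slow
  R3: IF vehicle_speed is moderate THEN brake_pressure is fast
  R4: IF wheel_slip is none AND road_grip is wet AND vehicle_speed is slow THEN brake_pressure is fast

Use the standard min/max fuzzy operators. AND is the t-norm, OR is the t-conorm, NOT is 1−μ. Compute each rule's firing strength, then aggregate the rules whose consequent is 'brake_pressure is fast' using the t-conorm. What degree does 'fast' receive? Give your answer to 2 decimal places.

R1: wet=0.22, none=0.20; AND[min(a, b)] → w = 0.20
R2: wet=0.22, none=0.20, slow=0.13; AND[min(a, b)] → w = 0.13
R3: moderate=0.53 → w = 0.53
R4: none=0.20, wet=0.22, slow=0.13; AND[min(a, b)] → w = 0.13
Rules with consequent 'fast': {R1, R3, R4} → strengths 0.20, 0.53, 0.13
Aggregate via t-conorm [max(a, b)]: 0.53

0.53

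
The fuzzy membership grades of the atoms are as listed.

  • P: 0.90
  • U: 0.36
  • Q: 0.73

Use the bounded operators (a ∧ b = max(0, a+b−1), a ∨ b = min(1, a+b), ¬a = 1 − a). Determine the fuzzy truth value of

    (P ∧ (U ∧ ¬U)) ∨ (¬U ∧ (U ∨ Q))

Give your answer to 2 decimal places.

0.64

¬U = 1 − 0.36 = 0.64
U ∧ ¬U = max(0, a+b−1) on (0.36, 0.64) = 0.00
P ∧ (U ∧ ¬U) = max(0, a+b−1) on (0.90, 0.00) = 0.00
¬U = 1 − 0.36 = 0.64
U ∨ Q = min(1, a+b) on (0.36, 0.73) = 1.00
¬U ∧ (U ∨ Q) = max(0, a+b−1) on (0.64, 1.00) = 0.64
(P ∧ (U ∧ ¬U)) ∨ (¬U ∧ (U ∨ Q)) = min(1, a+b) on (0.00, 0.64) = 0.64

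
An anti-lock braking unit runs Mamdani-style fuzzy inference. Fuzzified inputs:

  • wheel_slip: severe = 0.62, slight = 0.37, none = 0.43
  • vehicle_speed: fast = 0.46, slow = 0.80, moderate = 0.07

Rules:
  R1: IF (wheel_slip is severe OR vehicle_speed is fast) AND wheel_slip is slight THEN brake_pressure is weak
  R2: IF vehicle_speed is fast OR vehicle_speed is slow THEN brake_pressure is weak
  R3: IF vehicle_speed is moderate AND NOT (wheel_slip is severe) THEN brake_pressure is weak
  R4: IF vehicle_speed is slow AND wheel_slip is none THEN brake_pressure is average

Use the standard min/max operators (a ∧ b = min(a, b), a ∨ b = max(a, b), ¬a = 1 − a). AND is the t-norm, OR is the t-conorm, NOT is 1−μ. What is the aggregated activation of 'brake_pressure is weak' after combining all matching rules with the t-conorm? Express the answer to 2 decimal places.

R1: (severe=0.62 OR fast=0.46) = 0.62; AND[min(a, b)] with slight=0.37 → w = 0.37
R2: fast=0.46, slow=0.80; OR[max(a, b)] → w = 0.80
R3: moderate=0.07, ¬severe=1−0.62=0.38; AND[min(a, b)] → w = 0.07
R4: slow=0.80, none=0.43; AND[min(a, b)] → w = 0.43
Rules with consequent 'weak': {R1, R2, R3} → strengths 0.37, 0.80, 0.07
Aggregate via t-conorm [max(a, b)]: 0.80

0.80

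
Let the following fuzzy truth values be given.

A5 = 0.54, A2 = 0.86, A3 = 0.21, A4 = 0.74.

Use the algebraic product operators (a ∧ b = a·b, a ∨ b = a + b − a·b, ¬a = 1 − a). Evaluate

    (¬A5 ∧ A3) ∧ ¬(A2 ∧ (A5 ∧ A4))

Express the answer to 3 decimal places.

¬A5 = 1 − 0.5400 = 0.4600
¬A5 ∧ A3 = a·b on (0.4600, 0.2100) = 0.0966
A5 ∧ A4 = a·b on (0.5400, 0.7400) = 0.3996
A2 ∧ (A5 ∧ A4) = a·b on (0.8600, 0.3996) = 0.3437
¬(A2 ∧ (A5 ∧ A4)) = 1 − 0.3437 = 0.6563
(¬A5 ∧ A3) ∧ ¬(A2 ∧ (A5 ∧ A4)) = a·b on (0.0966, 0.6563) = 0.0634

0.063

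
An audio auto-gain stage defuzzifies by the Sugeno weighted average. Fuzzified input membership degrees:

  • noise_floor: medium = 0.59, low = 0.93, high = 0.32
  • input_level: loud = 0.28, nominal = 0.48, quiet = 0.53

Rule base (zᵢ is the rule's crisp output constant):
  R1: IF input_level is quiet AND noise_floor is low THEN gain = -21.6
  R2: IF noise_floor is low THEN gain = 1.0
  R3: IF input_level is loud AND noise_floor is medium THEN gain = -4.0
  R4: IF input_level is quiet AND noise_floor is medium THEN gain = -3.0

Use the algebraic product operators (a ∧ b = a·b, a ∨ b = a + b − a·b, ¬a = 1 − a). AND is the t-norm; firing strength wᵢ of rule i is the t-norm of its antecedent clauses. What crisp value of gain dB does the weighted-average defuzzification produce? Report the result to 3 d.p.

R1 (z=-21.6): quiet=0.53, low=0.93; AND[a·b] → w = 0.4929
R2 (z=1.0): low=0.93 → w = 0.9300
R3 (z=-4.0): loud=0.28, medium=0.59; AND[a·b] → w = 0.1652
R4 (z=-3.0): quiet=0.53, medium=0.59; AND[a·b] → w = 0.3127
Weighted average = (0.4929·-21.6 + 0.9300·1.0 + 0.1652·-4.0 + 0.3127·-3.0) / (0.4929 + 0.9300 + 0.1652 + 0.3127)
  = -11.3155 / 1.9008 = -5.953

-5.953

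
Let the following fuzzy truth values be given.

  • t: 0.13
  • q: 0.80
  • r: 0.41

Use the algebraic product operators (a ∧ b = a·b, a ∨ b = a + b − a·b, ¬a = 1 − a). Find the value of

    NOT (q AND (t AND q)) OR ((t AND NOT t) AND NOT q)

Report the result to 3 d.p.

t AND q = a·b on (0.1300, 0.8000) = 0.1040
q AND (t AND q) = a·b on (0.8000, 0.1040) = 0.0832
NOT (q AND (t AND q)) = 1 − 0.0832 = 0.9168
NOT t = 1 − 0.1300 = 0.8700
t AND NOT t = a·b on (0.1300, 0.8700) = 0.1131
NOT q = 1 − 0.8000 = 0.2000
(t AND NOT t) AND NOT q = a·b on (0.1131, 0.2000) = 0.0226
NOT (q AND (t AND q)) OR ((t AND NOT t) AND NOT q) = a + b − a·b on (0.9168, 0.0226) = 0.9187

0.919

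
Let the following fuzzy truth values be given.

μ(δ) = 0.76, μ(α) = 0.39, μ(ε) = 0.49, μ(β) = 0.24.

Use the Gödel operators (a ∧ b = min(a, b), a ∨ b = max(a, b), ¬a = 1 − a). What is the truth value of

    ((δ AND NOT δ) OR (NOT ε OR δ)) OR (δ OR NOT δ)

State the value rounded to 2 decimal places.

0.76

NOT δ = 1 − 0.76 = 0.24
δ AND NOT δ = min(a, b) on (0.76, 0.24) = 0.24
NOT ε = 1 − 0.49 = 0.51
NOT ε OR δ = max(a, b) on (0.51, 0.76) = 0.76
(δ AND NOT δ) OR (NOT ε OR δ) = max(a, b) on (0.24, 0.76) = 0.76
NOT δ = 1 − 0.76 = 0.24
δ OR NOT δ = max(a, b) on (0.76, 0.24) = 0.76
((δ AND NOT δ) OR (NOT ε OR δ)) OR (δ OR NOT δ) = max(a, b) on (0.76, 0.76) = 0.76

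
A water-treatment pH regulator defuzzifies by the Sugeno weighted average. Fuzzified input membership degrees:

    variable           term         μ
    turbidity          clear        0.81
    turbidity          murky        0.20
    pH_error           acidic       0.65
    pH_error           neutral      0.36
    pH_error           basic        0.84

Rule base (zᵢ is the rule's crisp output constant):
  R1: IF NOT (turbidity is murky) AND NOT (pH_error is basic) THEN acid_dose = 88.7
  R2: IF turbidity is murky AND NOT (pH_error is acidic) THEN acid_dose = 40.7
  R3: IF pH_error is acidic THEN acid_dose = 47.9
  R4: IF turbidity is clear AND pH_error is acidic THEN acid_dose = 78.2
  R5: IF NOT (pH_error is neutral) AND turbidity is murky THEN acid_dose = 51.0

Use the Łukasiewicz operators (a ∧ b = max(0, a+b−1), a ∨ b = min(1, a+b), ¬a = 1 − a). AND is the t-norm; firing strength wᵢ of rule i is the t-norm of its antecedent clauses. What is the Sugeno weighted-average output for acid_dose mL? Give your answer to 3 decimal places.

60.457

R1 (z=88.7): ¬murky=1−0.20=0.80, ¬basic=1−0.84=0.16; AND[max(0, a+b−1)] → w = 0.00
R2 (z=40.7): murky=0.20, ¬acidic=1−0.65=0.35; AND[max(0, a+b−1)] → w = 0.00
R3 (z=47.9): acidic=0.65 → w = 0.65
R4 (z=78.2): clear=0.81, acidic=0.65; AND[max(0, a+b−1)] → w = 0.46
R5 (z=51.0): ¬neutral=1−0.36=0.64, murky=0.20; AND[max(0, a+b−1)] → w = 0.00
Weighted average = (0.00·88.7 + 0.00·40.7 + 0.65·47.9 + 0.46·78.2 + 0.00·51.0) / (0.00 + 0.00 + 0.65 + 0.46 + 0.00)
  = 67.1070 / 1.1100 = 60.457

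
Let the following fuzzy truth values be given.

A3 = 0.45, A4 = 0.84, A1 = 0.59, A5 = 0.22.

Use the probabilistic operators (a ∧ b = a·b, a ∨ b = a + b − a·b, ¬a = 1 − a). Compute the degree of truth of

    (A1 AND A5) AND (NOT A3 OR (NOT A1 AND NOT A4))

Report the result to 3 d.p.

A1 AND A5 = a·b on (0.5900, 0.2200) = 0.1298
NOT A3 = 1 − 0.4500 = 0.5500
NOT A1 = 1 − 0.5900 = 0.4100
NOT A4 = 1 − 0.8400 = 0.1600
NOT A1 AND NOT A4 = a·b on (0.4100, 0.1600) = 0.0656
NOT A3 OR (NOT A1 AND NOT A4) = a + b − a·b on (0.5500, 0.0656) = 0.5795
(A1 AND A5) AND (NOT A3 OR (NOT A1 AND NOT A4)) = a·b on (0.1298, 0.5795) = 0.0752

0.075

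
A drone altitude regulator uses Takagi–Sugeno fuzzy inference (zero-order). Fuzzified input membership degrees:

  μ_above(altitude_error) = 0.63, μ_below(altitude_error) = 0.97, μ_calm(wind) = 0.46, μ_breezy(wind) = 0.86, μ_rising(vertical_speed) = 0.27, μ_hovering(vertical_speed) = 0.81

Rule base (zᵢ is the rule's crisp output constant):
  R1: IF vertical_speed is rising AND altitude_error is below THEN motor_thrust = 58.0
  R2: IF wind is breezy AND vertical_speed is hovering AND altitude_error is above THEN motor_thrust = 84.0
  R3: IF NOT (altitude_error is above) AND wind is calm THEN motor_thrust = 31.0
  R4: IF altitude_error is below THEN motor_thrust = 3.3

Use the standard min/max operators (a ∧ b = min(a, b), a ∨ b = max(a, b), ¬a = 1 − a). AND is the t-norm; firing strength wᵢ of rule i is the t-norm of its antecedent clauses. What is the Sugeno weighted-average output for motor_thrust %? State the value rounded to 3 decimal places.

37.166

R1 (z=58.0): rising=0.27, below=0.97; AND[min(a, b)] → w = 0.27
R2 (z=84.0): breezy=0.86, hovering=0.81, above=0.63; AND[min(a, b)] → w = 0.63
R3 (z=31.0): ¬above=1−0.63=0.37, calm=0.46; AND[min(a, b)] → w = 0.37
R4 (z=3.3): below=0.97 → w = 0.97
Weighted average = (0.27·58.0 + 0.63·84.0 + 0.37·31.0 + 0.97·3.3) / (0.27 + 0.63 + 0.37 + 0.97)
  = 83.2510 / 2.2400 = 37.166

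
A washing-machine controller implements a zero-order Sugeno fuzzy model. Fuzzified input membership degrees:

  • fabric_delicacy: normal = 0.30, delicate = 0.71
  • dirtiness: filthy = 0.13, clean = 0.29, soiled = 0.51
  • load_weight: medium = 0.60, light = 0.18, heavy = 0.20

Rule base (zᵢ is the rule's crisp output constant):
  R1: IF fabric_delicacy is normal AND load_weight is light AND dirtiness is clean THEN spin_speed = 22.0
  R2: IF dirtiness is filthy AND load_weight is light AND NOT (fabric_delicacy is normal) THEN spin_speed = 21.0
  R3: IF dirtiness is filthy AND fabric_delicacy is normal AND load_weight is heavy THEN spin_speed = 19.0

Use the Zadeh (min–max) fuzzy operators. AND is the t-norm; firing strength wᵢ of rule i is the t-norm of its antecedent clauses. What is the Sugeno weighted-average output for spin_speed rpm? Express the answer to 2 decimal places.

20.82

R1 (z=22.0): normal=0.30, light=0.18, clean=0.29; AND[min(a, b)] → w = 0.18
R2 (z=21.0): filthy=0.13, light=0.18, ¬normal=1−0.30=0.70; AND[min(a, b)] → w = 0.13
R3 (z=19.0): filthy=0.13, normal=0.30, heavy=0.20; AND[min(a, b)] → w = 0.13
Weighted average = (0.18·22.0 + 0.13·21.0 + 0.13·19.0) / (0.18 + 0.13 + 0.13)
  = 9.1600 / 0.4400 = 20.82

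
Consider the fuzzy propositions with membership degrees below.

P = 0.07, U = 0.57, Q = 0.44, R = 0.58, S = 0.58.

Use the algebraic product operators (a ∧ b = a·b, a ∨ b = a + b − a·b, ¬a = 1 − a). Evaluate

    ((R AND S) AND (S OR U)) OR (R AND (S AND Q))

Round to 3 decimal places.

R AND S = a·b on (0.5800, 0.5800) = 0.3364
S OR U = a + b − a·b on (0.5800, 0.5700) = 0.8194
(R AND S) AND (S OR U) = a·b on (0.3364, 0.8194) = 0.2756
S AND Q = a·b on (0.5800, 0.4400) = 0.2552
R AND (S AND Q) = a·b on (0.5800, 0.2552) = 0.1480
((R AND S) AND (S OR U)) OR (R AND (S AND Q)) = a + b − a·b on (0.2756, 0.1480) = 0.3829

0.383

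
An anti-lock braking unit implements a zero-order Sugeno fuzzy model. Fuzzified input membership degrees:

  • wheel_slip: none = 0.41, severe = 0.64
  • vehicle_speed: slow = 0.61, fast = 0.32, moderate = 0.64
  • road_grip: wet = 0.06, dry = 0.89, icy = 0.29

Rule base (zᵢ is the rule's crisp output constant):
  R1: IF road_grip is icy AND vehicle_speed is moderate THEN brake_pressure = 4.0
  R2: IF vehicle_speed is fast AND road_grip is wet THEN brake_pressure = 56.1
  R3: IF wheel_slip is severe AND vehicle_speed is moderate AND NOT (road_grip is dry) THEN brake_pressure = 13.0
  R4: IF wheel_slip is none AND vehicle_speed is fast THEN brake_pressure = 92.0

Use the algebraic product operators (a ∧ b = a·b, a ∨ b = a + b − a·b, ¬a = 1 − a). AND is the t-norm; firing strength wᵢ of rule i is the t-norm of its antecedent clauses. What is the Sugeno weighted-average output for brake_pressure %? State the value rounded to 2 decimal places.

37.99

R1 (z=4.0): icy=0.29, moderate=0.64; AND[a·b] → w = 0.1856
R2 (z=56.1): fast=0.32, wet=0.06; AND[a·b] → w = 0.0192
R3 (z=13.0): severe=0.64, moderate=0.64, ¬dry=1−0.89=0.11; AND[a·b] → w = 0.0451
R4 (z=92.0): none=0.41, fast=0.32; AND[a·b] → w = 0.1312
Weighted average = (0.1856·4.0 + 0.0192·56.1 + 0.0451·13.0 + 0.1312·92.0) / (0.1856 + 0.0192 + 0.0451 + 0.1312)
  = 14.4756 / 0.3811 = 37.99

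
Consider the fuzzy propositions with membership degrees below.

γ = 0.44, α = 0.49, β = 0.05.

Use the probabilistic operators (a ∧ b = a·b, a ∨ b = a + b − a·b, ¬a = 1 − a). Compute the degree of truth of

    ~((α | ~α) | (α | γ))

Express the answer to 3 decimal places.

~α = 1 − 0.4900 = 0.5100
α | ~α = a + b − a·b on (0.4900, 0.5100) = 0.7501
α | γ = a + b − a·b on (0.4900, 0.4400) = 0.7144
(α | ~α) | (α | γ) = a + b − a·b on (0.7501, 0.7144) = 0.9286
~((α | ~α) | (α | γ)) = 1 − 0.9286 = 0.0714

0.071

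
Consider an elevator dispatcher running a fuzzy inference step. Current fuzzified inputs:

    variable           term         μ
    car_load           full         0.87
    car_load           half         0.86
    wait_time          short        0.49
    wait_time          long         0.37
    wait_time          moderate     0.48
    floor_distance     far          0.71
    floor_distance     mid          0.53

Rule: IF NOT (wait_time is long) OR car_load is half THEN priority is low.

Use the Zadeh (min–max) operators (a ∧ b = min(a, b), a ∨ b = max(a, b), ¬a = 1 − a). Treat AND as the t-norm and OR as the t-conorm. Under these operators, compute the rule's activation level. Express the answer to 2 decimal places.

0.86

firing strength: ¬long=1−0.37=0.63, half=0.86; OR[max(a, b)] → w = 0.86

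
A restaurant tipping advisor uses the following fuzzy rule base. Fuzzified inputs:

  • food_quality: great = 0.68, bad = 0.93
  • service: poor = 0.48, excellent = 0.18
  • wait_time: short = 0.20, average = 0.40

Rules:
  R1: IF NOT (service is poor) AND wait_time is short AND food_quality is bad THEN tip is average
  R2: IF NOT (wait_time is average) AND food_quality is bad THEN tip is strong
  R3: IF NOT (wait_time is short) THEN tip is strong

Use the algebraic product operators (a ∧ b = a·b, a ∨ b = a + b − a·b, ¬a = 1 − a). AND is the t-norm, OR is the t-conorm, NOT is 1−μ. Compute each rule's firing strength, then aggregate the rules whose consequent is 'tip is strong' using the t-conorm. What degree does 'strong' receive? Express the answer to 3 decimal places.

R1: ¬poor=1−0.48=0.52, short=0.20, bad=0.93; AND[a·b] → w = 0.0967
R2: ¬average=1−0.40=0.60, bad=0.93; AND[a·b] → w = 0.5580
R3: ¬short=1−0.20=0.80 → w = 0.8000
Rules with consequent 'strong': {R2, R3} → strengths 0.5580, 0.8000
Aggregate via t-conorm [a + b − a·b]: 0.9116

0.912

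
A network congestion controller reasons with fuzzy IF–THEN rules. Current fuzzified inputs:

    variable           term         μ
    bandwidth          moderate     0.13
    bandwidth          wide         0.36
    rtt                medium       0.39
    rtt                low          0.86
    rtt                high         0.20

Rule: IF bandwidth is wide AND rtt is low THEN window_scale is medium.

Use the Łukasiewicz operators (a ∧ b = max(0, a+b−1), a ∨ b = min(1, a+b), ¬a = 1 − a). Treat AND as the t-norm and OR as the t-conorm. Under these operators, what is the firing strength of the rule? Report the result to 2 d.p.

firing strength: wide=0.36, low=0.86; AND[max(0, a+b−1)] → w = 0.22

0.22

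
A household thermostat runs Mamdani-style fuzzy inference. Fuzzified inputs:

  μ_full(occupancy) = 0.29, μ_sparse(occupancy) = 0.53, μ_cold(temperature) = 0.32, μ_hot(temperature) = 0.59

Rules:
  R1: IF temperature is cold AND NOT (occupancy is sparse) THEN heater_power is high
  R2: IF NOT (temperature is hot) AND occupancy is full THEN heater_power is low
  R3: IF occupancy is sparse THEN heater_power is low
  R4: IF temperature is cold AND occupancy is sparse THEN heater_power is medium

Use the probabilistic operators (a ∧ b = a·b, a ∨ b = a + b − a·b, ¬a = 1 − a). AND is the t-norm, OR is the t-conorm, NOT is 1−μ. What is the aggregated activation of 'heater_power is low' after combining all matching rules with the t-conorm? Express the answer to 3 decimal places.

R1: cold=0.32, ¬sparse=1−0.53=0.47; AND[a·b] → w = 0.1504
R2: ¬hot=1−0.59=0.41, full=0.29; AND[a·b] → w = 0.1189
R3: sparse=0.53 → w = 0.5300
R4: cold=0.32, sparse=0.53; AND[a·b] → w = 0.1696
Rules with consequent 'low': {R2, R3} → strengths 0.1189, 0.5300
Aggregate via t-conorm [a + b − a·b]: 0.5859

0.586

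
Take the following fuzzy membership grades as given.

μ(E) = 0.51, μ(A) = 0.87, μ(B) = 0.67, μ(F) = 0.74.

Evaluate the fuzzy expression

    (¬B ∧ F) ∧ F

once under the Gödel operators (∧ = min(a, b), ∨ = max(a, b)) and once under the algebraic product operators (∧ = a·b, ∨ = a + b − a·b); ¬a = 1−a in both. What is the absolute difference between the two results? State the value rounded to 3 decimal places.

Under Gödel:
  ¬B = 1 − 0.67 = 0.33
  ¬B ∧ F = min(a, b) on (0.33, 0.74) = 0.33
  (¬B ∧ F) ∧ F = min(a, b) on (0.33, 0.74) = 0.33
  → value = 0.3300
Under algebraic product:
  ¬B = 1 − 0.6700 = 0.3300
  ¬B ∧ F = a·b on (0.3300, 0.7400) = 0.2442
  (¬B ∧ F) ∧ F = a·b on (0.2442, 0.7400) = 0.1807
  → value = 0.1807
|0.3300 − 0.1807| = 0.149

0.149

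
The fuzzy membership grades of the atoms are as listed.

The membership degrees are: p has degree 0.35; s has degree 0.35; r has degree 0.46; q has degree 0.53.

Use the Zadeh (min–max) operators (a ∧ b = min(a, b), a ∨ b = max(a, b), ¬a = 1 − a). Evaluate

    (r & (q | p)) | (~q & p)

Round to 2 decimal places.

0.46

q | p = max(a, b) on (0.53, 0.35) = 0.53
r & (q | p) = min(a, b) on (0.46, 0.53) = 0.46
~q = 1 − 0.53 = 0.47
~q & p = min(a, b) on (0.47, 0.35) = 0.35
(r & (q | p)) | (~q & p) = max(a, b) on (0.46, 0.35) = 0.46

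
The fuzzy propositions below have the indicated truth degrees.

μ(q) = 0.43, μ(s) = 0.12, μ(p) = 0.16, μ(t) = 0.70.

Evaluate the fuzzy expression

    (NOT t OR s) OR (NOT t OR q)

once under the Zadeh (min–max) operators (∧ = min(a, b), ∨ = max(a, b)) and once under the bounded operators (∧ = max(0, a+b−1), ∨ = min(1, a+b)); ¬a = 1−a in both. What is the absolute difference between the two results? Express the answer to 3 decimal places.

Under Zadeh (min–max):
  NOT t = 1 − 0.70 = 0.30
  NOT t OR s = max(a, b) on (0.30, 0.12) = 0.30
  NOT t = 1 − 0.70 = 0.30
  NOT t OR q = max(a, b) on (0.30, 0.43) = 0.43
  (NOT t OR s) OR (NOT t OR q) = max(a, b) on (0.30, 0.43) = 0.43
  → value = 0.4300
Under bounded:
  NOT t = 1 − 0.70 = 0.30
  NOT t OR s = min(1, a+b) on (0.30, 0.12) = 0.42
  NOT t = 1 − 0.70 = 0.30
  NOT t OR q = min(1, a+b) on (0.30, 0.43) = 0.73
  (NOT t OR s) OR (NOT t OR q) = min(1, a+b) on (0.42, 0.73) = 1.00
  → value = 1.0000
|0.4300 − 1.0000| = 0.570

0.570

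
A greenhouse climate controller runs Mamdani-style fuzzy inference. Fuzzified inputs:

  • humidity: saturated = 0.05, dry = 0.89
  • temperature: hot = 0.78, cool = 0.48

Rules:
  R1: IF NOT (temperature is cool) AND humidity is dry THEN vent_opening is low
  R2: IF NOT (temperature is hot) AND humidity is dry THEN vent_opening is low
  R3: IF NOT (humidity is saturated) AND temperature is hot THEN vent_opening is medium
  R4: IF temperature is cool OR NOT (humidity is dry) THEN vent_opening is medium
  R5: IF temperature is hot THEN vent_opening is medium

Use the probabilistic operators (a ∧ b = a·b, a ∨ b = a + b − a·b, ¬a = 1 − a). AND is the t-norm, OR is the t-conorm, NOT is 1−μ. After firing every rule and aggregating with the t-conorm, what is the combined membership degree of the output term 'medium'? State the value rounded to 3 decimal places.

R1: ¬cool=1−0.48=0.52, dry=0.89; AND[a·b] → w = 0.4628
R2: ¬hot=1−0.78=0.22, dry=0.89; AND[a·b] → w = 0.1958
R3: ¬saturated=1−0.05=0.95, hot=0.78; AND[a·b] → w = 0.7410
R4: cool=0.48, ¬dry=1−0.89=0.11; OR[a + b − a·b] → w = 0.5372
R5: hot=0.78 → w = 0.7800
Rules with consequent 'medium': {R3, R4, R5} → strengths 0.7410, 0.5372, 0.7800
Aggregate via t-conorm [a + b − a·b]: 0.9736

0.974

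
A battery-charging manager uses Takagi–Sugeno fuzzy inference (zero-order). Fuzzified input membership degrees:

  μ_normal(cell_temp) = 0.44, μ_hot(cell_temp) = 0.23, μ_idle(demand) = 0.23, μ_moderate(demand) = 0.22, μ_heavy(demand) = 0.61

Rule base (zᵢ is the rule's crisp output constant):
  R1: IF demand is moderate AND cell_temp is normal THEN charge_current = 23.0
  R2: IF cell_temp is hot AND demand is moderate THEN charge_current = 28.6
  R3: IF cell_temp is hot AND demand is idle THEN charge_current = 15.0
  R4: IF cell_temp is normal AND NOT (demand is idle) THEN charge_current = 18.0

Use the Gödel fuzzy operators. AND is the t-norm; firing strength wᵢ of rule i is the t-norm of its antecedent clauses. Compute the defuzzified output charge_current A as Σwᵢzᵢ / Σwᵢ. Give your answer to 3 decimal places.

R1 (z=23.0): moderate=0.22, normal=0.44; AND[min(a, b)] → w = 0.22
R2 (z=28.6): hot=0.23, moderate=0.22; AND[min(a, b)] → w = 0.22
R3 (z=15.0): hot=0.23, idle=0.23; AND[min(a, b)] → w = 0.23
R4 (z=18.0): normal=0.44, ¬idle=1−0.23=0.77; AND[min(a, b)] → w = 0.44
Weighted average = (0.22·23.0 + 0.22·28.6 + 0.23·15.0 + 0.44·18.0) / (0.22 + 0.22 + 0.23 + 0.44)
  = 22.7220 / 1.1100 = 20.470

20.470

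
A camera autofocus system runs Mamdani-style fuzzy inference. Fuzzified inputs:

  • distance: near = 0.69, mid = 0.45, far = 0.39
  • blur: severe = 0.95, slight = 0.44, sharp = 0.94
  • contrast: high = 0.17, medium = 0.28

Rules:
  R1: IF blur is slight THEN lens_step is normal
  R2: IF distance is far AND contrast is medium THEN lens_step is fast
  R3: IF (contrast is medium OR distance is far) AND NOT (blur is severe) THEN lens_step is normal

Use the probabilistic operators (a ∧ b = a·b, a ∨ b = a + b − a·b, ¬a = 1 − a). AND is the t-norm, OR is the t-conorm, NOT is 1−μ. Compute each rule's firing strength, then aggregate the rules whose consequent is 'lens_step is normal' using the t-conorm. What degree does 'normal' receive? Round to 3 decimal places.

R1: slight=0.44 → w = 0.4400
R2: far=0.39, medium=0.28; AND[a·b] → w = 0.1092
R3: (medium=0.28 OR far=0.39) = 0.5608; AND[a·b] with ¬severe=1−0.95=0.05 → w = 0.0280
Rules with consequent 'normal': {R1, R3} → strengths 0.4400, 0.0280
Aggregate via t-conorm [a + b − a·b]: 0.4557

0.456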